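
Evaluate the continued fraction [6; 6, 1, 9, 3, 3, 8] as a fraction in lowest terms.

36267/5902

Using pₖ = aₖpₖ₋₁ + pₖ₋₂ and qₖ = aₖqₖ₋₁ + qₖ₋₂:
  k=0: a=6, p=6, q=1
  k=1: a=6, p=37, q=6
  k=2: a=1, p=43, q=7
  k=3: a=9, p=424, q=69
  k=4: a=3, p=1315, q=214
  k=5: a=3, p=4369, q=711
  k=6: a=8, p=36267, q=5902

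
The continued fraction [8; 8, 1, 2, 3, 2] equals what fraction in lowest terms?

1623/200

Fold from the inside: start with 2/1.
  3 + 1/2 = 7/2
  2 + 2/7 = 16/7
  1 + 7/16 = 23/16
  8 + 16/23 = 200/23
  8 + 23/200 = 1623/200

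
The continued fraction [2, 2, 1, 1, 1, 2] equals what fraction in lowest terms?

Using pₖ = aₖpₖ₋₁ + pₖ₋₂ and qₖ = aₖqₖ₋₁ + qₖ₋₂:
  k=0: a=2, p=2, q=1
  k=1: a=2, p=5, q=2
  k=2: a=1, p=7, q=3
  k=3: a=1, p=12, q=5
  k=4: a=1, p=19, q=8
  k=5: a=2, p=50, q=21

50/21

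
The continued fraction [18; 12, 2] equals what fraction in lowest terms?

Using pₖ = aₖpₖ₋₁ + pₖ₋₂ and qₖ = aₖqₖ₋₁ + qₖ₋₂:
  k=0: a=18, p=18, q=1
  k=1: a=12, p=217, q=12
  k=2: a=2, p=452, q=25

452/25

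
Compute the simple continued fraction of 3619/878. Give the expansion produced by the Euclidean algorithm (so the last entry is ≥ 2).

[4; 8, 4, 1, 6, 3]

3619 = 4*878 + 107
878 = 8*107 + 22
107 = 4*22 + 19
22 = 1*19 + 3
19 = 6*3 + 1
3 = 3*1 + 0  (stop)
So 3619/878 = [4; 8, 4, 1, 6, 3].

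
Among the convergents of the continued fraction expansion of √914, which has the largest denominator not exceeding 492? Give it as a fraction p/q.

5593/185

√914 = [30; 4, 3, 3, 4, 60, …] (period length 5).
Convergents:
  p_0/q_0 = 30/1
  p_1/q_1 = 121/4
  p_2/q_2 = 393/13
  p_3/q_3 = 1300/43
  p_4/q_4 = 5593/185
  p_5/q_5 = 336880/11143
q_4 = 185 ≤ 492 < 11143 = q_5, so the answer is 5593/185.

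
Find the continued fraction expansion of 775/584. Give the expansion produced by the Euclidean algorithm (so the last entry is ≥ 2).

[1; 3, 17, 2, 1, 3]

775 = 1·584 + 191
584 = 3·191 + 11
191 = 17·11 + 4
11 = 2·4 + 3
4 = 1·3 + 1
3 = 3·1 + 0  (stop)
So 775/584 = [1; 3, 17, 2, 1, 3].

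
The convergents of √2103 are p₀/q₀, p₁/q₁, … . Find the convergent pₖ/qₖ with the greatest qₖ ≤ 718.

√2103 = [45; 1, 6, 15, 6, 1, 90, …] (period length 6).
Convergents:
  p_0/q_0 = 45/1
  p_1/q_1 = 46/1
  p_2/q_2 = 321/7
  p_3/q_3 = 4861/106
  p_4/q_4 = 29487/643
  p_5/q_5 = 34348/749
q_4 = 643 ≤ 718 < 749 = q_5, so the answer is 29487/643.

29487/643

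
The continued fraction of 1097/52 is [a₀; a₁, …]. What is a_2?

1097 = 21·52 + 5   →  a_0 = 21
52 = 10·5 + 2   →  a_1 = 10
5 = 2·2 + 1   →  a_2 = 2

2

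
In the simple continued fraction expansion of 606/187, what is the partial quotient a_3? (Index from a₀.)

2

606 = 3·187 + 45   →  a_0 = 3
187 = 4·45 + 7   →  a_1 = 4
45 = 6·7 + 3   →  a_2 = 6
7 = 2·3 + 1   →  a_3 = 2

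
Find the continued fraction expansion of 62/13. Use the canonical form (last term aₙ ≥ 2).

[4; 1, 3, 3]

62 = 4·13 + 10
13 = 1·10 + 3
10 = 3·3 + 1
3 = 3·1 + 0  (stop)
So 62/13 = [4; 1, 3, 3].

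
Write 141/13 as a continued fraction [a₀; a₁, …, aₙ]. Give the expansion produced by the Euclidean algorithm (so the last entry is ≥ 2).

[10; 1, 5, 2]

141 = 10·13 + 11
13 = 1·11 + 2
11 = 5·2 + 1
2 = 2·1 + 0  (stop)
So 141/13 = [10; 1, 5, 2].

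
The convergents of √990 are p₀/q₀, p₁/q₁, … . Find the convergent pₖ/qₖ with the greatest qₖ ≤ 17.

√990 = [31; 2, 6, 2, 62, …] (period length 4).
Convergents:
  p_0/q_0 = 31/1
  p_1/q_1 = 63/2
  p_2/q_2 = 409/13
  p_3/q_3 = 881/28
q_2 = 13 ≤ 17 < 28 = q_3, so the answer is 409/13.

409/13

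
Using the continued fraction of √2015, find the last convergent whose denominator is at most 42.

√2015 = [44; 1, 7, 1, 88, …] (period length 4).
Convergents:
  p_0/q_0 = 44/1
  p_1/q_1 = 45/1
  p_2/q_2 = 359/8
  p_3/q_3 = 404/9
  p_4/q_4 = 35911/800
q_3 = 9 ≤ 42 < 800 = q_4, so the answer is 404/9.

404/9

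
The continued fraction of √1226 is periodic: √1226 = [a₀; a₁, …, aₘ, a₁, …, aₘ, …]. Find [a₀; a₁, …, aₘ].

a₀ = ⌊√1226⌋ = 35.
With m₀=0, d₀=1 and mₖ₊₁ = dₖaₖ − mₖ, dₖ₊₁ = (n − mₖ₊₁²)/dₖ, aₖ₊₁ = ⌊(a₀+mₖ₊₁)/dₖ₊₁⌋:
  k=1: m=35, d=1, a=70
d=1 and a=2a₀=70 at k=1, so the next step gives (m, d) = (35, 1) again — its k=1 value — and the period has length 1.

[35; 70]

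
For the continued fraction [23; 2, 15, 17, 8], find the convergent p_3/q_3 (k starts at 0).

12423/529

Using pₖ = aₖpₖ₋₁ + pₖ₋₂, qₖ = aₖqₖ₋₁ + qₖ₋₂ (with p₋₁=1, p₋₂=0, q₋₁=0, q₋₂=1):
  k=0: a=23, p=23, q=1
  k=1: a=2, p=47, q=2
  k=2: a=15, p=728, q=31
  k=3: a=17, p=12423, q=529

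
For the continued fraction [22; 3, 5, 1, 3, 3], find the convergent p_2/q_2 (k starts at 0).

357/16

Using pₖ = aₖpₖ₋₁ + pₖ₋₂, qₖ = aₖqₖ₋₁ + qₖ₋₂ (with p₋₁=1, p₋₂=0, q₋₁=0, q₋₂=1):
  k=0: a=22, p=22, q=1
  k=1: a=3, p=67, q=3
  k=2: a=5, p=357, q=16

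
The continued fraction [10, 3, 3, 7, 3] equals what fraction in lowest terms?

Using pₖ = aₖpₖ₋₁ + pₖ₋₂ and qₖ = aₖqₖ₋₁ + qₖ₋₂:
  k=0: a=10, p=10, q=1
  k=1: a=3, p=31, q=3
  k=2: a=3, p=103, q=10
  k=3: a=7, p=752, q=73
  k=4: a=3, p=2359, q=229

2359/229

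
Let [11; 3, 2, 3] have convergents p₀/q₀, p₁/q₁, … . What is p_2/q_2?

Using pₖ = aₖpₖ₋₁ + pₖ₋₂, qₖ = aₖqₖ₋₁ + qₖ₋₂ (with p₋₁=1, p₋₂=0, q₋₁=0, q₋₂=1):
  k=0: a=11, p=11, q=1
  k=1: a=3, p=34, q=3
  k=2: a=2, p=79, q=7

79/7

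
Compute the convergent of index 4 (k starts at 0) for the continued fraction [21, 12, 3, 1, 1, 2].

1813/86

Using pₖ = aₖpₖ₋₁ + pₖ₋₂, qₖ = aₖqₖ₋₁ + qₖ₋₂ (with p₋₁=1, p₋₂=0, q₋₁=0, q₋₂=1):
  k=0: a=21, p=21, q=1
  k=1: a=12, p=253, q=12
  k=2: a=3, p=780, q=37
  k=3: a=1, p=1033, q=49
  k=4: a=1, p=1813, q=86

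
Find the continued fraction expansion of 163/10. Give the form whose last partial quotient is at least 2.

163 = 16*10 + 3
10 = 3*3 + 1
3 = 3*1 + 0  (stop)
So 163/10 = [16; 3, 3].

[16; 3, 3]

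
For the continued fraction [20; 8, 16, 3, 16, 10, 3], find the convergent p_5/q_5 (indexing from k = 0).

Using pₖ = aₖpₖ₋₁ + pₖ₋₂, qₖ = aₖqₖ₋₁ + qₖ₋₂ (with p₋₁=1, p₋₂=0, q₋₁=0, q₋₂=1):
  k=0: a=20, p=20, q=1
  k=1: a=8, p=161, q=8
  k=2: a=16, p=2596, q=129
  k=3: a=3, p=7949, q=395
  k=4: a=16, p=129780, q=6449
  k=5: a=10, p=1305749, q=64885

1305749/64885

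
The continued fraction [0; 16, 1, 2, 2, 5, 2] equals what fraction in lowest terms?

Fold from the inside: start with 2/1.
  5 + 1/2 = 11/2
  2 + 2/11 = 24/11
  2 + 11/24 = 59/24
  1 + 24/59 = 83/59
  16 + 59/83 = 1387/83
  0 + 83/1387 = 83/1387

83/1387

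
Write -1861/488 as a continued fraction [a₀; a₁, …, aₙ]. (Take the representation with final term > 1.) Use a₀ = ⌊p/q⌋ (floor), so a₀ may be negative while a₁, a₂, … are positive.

-1861 = -4*488 + 91
488 = 5*91 + 33
91 = 2*33 + 25
33 = 1*25 + 8
25 = 3*8 + 1
8 = 8*1 + 0  (stop)
So -1861/488 = [-4; 5, 2, 1, 3, 8].

[-4; 5, 2, 1, 3, 8]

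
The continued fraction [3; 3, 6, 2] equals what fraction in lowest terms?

Using pₖ = aₖpₖ₋₁ + pₖ₋₂ and qₖ = aₖqₖ₋₁ + qₖ₋₂:
  k=0: a=3, p=3, q=1
  k=1: a=3, p=10, q=3
  k=2: a=6, p=63, q=19
  k=3: a=2, p=136, q=41

136/41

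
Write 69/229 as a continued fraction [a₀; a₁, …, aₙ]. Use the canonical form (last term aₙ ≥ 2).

69 = 0·229 + 69
229 = 3·69 + 22
69 = 3·22 + 3
22 = 7·3 + 1
3 = 3·1 + 0  (stop)
So 69/229 = [0; 3, 3, 7, 3].

[0; 3, 3, 7, 3]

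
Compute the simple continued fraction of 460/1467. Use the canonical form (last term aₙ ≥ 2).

460 = 0·1467 + 460
1467 = 3·460 + 87
460 = 5·87 + 25
87 = 3·25 + 12
25 = 2·12 + 1
12 = 12·1 + 0  (stop)
So 460/1467 = [0; 3, 5, 3, 2, 12].

[0; 3, 5, 3, 2, 12]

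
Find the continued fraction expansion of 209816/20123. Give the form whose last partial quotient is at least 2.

209816 = 10*20123 + 8586
20123 = 2*8586 + 2951
8586 = 2*2951 + 2684
2951 = 1*2684 + 267
2684 = 10*267 + 14
267 = 19*14 + 1
14 = 14*1 + 0  (stop)
So 209816/20123 = [10; 2, 2, 1, 10, 19, 14].

[10; 2, 2, 1, 10, 19, 14]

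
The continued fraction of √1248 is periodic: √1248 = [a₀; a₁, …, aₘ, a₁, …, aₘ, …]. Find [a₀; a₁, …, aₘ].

a₀ = ⌊√1248⌋ = 35.
With m₀=0, d₀=1 and mₖ₊₁ = dₖaₖ − mₖ, dₖ₊₁ = (n − mₖ₊₁²)/dₖ, aₖ₊₁ = ⌊(a₀+mₖ₊₁)/dₖ₊₁⌋:
  k=1: m=35, d=23, a=3
  k=2: m=34, d=4, a=17
  k=3: m=34, d=23, a=3
  k=4: m=35, d=1, a=70
d=1 and a=2a₀=70 at k=4, so the next step gives (m, d) = (35, 23) again — its k=1 value — and the period has length 4.

[35; 3, 17, 3, 70]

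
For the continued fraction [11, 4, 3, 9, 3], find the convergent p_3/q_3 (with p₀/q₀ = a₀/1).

Using pₖ = aₖpₖ₋₁ + pₖ₋₂, qₖ = aₖqₖ₋₁ + qₖ₋₂ (with p₋₁=1, p₋₂=0, q₋₁=0, q₋₂=1):
  k=0: a=11, p=11, q=1
  k=1: a=4, p=45, q=4
  k=2: a=3, p=146, q=13
  k=3: a=9, p=1359, q=121

1359/121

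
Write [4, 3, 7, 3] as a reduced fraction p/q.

298/69

Fold from the inside: start with 3/1.
  7 + 1/3 = 22/3
  3 + 3/22 = 69/22
  4 + 22/69 = 298/69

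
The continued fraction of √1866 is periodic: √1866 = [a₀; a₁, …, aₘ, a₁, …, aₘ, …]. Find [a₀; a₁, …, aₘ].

[43; 5, 14, 5, 86]

a₀ = ⌊√1866⌋ = 43.
With m₀=0, d₀=1 and mₖ₊₁ = dₖaₖ − mₖ, dₖ₊₁ = (n − mₖ₊₁²)/dₖ, aₖ₊₁ = ⌊(a₀+mₖ₊₁)/dₖ₊₁⌋:
  k=1: m=43, d=17, a=5
  k=2: m=42, d=6, a=14
  k=3: m=42, d=17, a=5
  k=4: m=43, d=1, a=86
d=1 and a=2a₀=86 at k=4, so the next step gives (m, d) = (43, 17) again — its k=1 value — and the period has length 4.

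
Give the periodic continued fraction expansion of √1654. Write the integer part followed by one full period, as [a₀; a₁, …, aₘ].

a₀ = ⌊√1654⌋ = 40.

[40; 1, 2, 40, 2, 1, 80]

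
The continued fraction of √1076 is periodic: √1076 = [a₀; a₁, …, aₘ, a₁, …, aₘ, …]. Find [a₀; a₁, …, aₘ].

a₀ = ⌊√1076⌋ = 32.
With m₀=0, d₀=1 and mₖ₊₁ = dₖaₖ − mₖ, dₖ₊₁ = (n − mₖ₊₁²)/dₖ, aₖ₊₁ = ⌊(a₀+mₖ₊₁)/dₖ₊₁⌋:
  k=1: m=32, d=52, a=1
  k=2: m=20, d=13, a=4
  k=3: m=32, d=4, a=16
  k=4: m=32, d=13, a=4
  k=5: m=20, d=52, a=1
  k=6: m=32, d=1, a=64
d=1 and a=2a₀=64 at k=6, so the next step gives (m, d) = (32, 52) again — its k=1 value — and the period has length 6.

[32; 1, 4, 16, 4, 1, 64]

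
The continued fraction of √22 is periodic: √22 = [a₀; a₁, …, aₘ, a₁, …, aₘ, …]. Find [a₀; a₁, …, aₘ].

a₀ = ⌊√22⌋ = 4.
With m₀=0, d₀=1 and mₖ₊₁ = dₖaₖ − mₖ, dₖ₊₁ = (n − mₖ₊₁²)/dₖ, aₖ₊₁ = ⌊(a₀+mₖ₊₁)/dₖ₊₁⌋:
  k=1: m=4, d=6, a=1
  k=2: m=2, d=3, a=2
  k=3: m=4, d=2, a=4
  k=4: m=4, d=3, a=2
  k=5: m=2, d=6, a=1
  k=6: m=4, d=1, a=8
d=1 and a=2a₀=8 at k=6, so the next step gives (m, d) = (4, 6) again — its k=1 value — and the period has length 6.

[4; 1, 2, 4, 2, 1, 8]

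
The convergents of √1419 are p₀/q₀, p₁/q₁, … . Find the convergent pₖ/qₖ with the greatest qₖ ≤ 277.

√1419 = [37; 1, 2, 37, 2, 1, 74, …] (period length 6).
Convergents:
  p_0/q_0 = 37/1
  p_1/q_1 = 38/1
  p_2/q_2 = 113/3
  p_3/q_3 = 4219/112
  p_4/q_4 = 8551/227
  p_5/q_5 = 12770/339
q_4 = 227 ≤ 277 < 339 = q_5, so the answer is 8551/227.

8551/227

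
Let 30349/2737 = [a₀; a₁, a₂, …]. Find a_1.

30349 = 11·2737 + 242   →  a_0 = 11
2737 = 11·242 + 75   →  a_1 = 11

11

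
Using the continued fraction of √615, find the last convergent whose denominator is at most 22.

√615 = [24; 1, 3, 1, 48, …] (period length 4).
Convergents:
  p_0/q_0 = 24/1
  p_1/q_1 = 25/1
  p_2/q_2 = 99/4
  p_3/q_3 = 124/5
  p_4/q_4 = 6051/244
q_3 = 5 ≤ 22 < 244 = q_4, so the answer is 124/5.

124/5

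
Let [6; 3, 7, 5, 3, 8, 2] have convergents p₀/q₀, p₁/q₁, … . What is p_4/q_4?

Using pₖ = aₖpₖ₋₁ + pₖ₋₂, qₖ = aₖqₖ₋₁ + qₖ₋₂ (with p₋₁=1, p₋₂=0, q₋₁=0, q₋₂=1):
  k=0: a=6, p=6, q=1
  k=1: a=3, p=19, q=3
  k=2: a=7, p=139, q=22
  k=3: a=5, p=714, q=113
  k=4: a=3, p=2281, q=361

2281/361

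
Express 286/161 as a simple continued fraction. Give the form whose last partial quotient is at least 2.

286 = 1*161 + 125
161 = 1*125 + 36
125 = 3*36 + 17
36 = 2*17 + 2
17 = 8*2 + 1
2 = 2*1 + 0  (stop)
So 286/161 = [1; 1, 3, 2, 8, 2].

[1; 1, 3, 2, 8, 2]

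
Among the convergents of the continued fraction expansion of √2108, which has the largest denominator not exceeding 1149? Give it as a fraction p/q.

48530/1057

√2108 = [45; 1, 10, 2, 22, 2, 10, 1, 90, …] (period length 8).
Convergents:
  p_0/q_0 = 45/1
  p_1/q_1 = 46/1
  p_2/q_2 = 505/11
  p_3/q_3 = 1056/23
  p_4/q_4 = 23737/517
  p_5/q_5 = 48530/1057
  p_6/q_6 = 509037/11087
q_5 = 1057 ≤ 1149 < 11087 = q_6, so the answer is 48530/1057.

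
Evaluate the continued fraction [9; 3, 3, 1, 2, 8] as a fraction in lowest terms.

2801/301

Fold from the inside: start with 8/1.
  2 + 1/8 = 17/8
  1 + 8/17 = 25/17
  3 + 17/25 = 92/25
  3 + 25/92 = 301/92
  9 + 92/301 = 2801/301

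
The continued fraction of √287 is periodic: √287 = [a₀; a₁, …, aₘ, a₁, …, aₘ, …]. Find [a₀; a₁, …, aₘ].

[16; 1, 15, 1, 32]

a₀ = ⌊√287⌋ = 16.
With m₀=0, d₀=1 and mₖ₊₁ = dₖaₖ − mₖ, dₖ₊₁ = (n − mₖ₊₁²)/dₖ, aₖ₊₁ = ⌊(a₀+mₖ₊₁)/dₖ₊₁⌋:
  k=1: m=16, d=31, a=1
  k=2: m=15, d=2, a=15
  k=3: m=15, d=31, a=1
  k=4: m=16, d=1, a=32
d=1 and a=2a₀=32 at k=4, so the next step gives (m, d) = (16, 31) again — its k=1 value — and the period has length 4.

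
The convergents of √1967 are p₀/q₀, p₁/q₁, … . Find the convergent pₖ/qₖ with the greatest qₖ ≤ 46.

887/20

√1967 = [44; 2, 1, 5, 1, 2, 88, …] (period length 6).
Convergents:
  p_0/q_0 = 44/1
  p_1/q_1 = 89/2
  p_2/q_2 = 133/3
  p_3/q_3 = 754/17
  p_4/q_4 = 887/20
  p_5/q_5 = 2528/57
q_4 = 20 ≤ 46 < 57 = q_5, so the answer is 887/20.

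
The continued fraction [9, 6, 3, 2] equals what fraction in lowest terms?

403/44

Using pₖ = aₖpₖ₋₁ + pₖ₋₂ and qₖ = aₖqₖ₋₁ + qₖ₋₂:
  k=0: a=9, p=9, q=1
  k=1: a=6, p=55, q=6
  k=2: a=3, p=174, q=19
  k=3: a=2, p=403, q=44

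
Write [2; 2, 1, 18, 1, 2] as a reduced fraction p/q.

Fold from the inside: start with 2/1.
  1 + 1/2 = 3/2
  18 + 2/3 = 56/3
  1 + 3/56 = 59/56
  2 + 56/59 = 174/59
  2 + 59/174 = 407/174

407/174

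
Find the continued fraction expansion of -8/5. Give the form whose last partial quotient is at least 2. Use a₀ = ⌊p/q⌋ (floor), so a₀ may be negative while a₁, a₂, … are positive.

-8 = -2×5 + 2
5 = 2×2 + 1
2 = 2×1 + 0  (stop)
So -8/5 = [-2; 2, 2].

[-2; 2, 2]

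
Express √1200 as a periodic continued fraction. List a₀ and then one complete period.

[34; 1, 1, 1, 3, 1, 1, 1, 68]

a₀ = ⌊√1200⌋ = 34.
With m₀=0, d₀=1 and mₖ₊₁ = dₖaₖ − mₖ, dₖ₊₁ = (n − mₖ₊₁²)/dₖ, aₖ₊₁ = ⌊(a₀+mₖ₊₁)/dₖ₊₁⌋:
  k=1: m=34, d=44, a=1
  k=2: m=10, d=25, a=1
  k=3: m=15, d=39, a=1
  k=4: m=24, d=16, a=3
  k=5: m=24, d=39, a=1
  k=6: m=15, d=25, a=1
  k=7: m=10, d=44, a=1
  k=8: m=34, d=1, a=68
d=1 and a=2a₀=68 at k=8, so the next step gives (m, d) = (34, 44) again — its k=1 value — and the period has length 8.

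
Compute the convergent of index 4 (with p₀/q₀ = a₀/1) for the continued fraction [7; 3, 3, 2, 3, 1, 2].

577/79

Using pₖ = aₖpₖ₋₁ + pₖ₋₂, qₖ = aₖqₖ₋₁ + qₖ₋₂ (with p₋₁=1, p₋₂=0, q₋₁=0, q₋₂=1):
  k=0: a=7, p=7, q=1
  k=1: a=3, p=22, q=3
  k=2: a=3, p=73, q=10
  k=3: a=2, p=168, q=23
  k=4: a=3, p=577, q=79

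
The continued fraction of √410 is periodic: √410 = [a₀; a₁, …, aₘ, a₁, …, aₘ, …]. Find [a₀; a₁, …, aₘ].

a₀ = ⌊√410⌋ = 20.
With m₀=0, d₀=1 and mₖ₊₁ = dₖaₖ − mₖ, dₖ₊₁ = (n − mₖ₊₁²)/dₖ, aₖ₊₁ = ⌊(a₀+mₖ₊₁)/dₖ₊₁⌋:
  k=1: m=20, d=10, a=4
  k=2: m=20, d=1, a=40
d=1 and a=2a₀=40 at k=2, so the next step gives (m, d) = (20, 10) again — its k=1 value — and the period has length 2.

[20; 4, 40]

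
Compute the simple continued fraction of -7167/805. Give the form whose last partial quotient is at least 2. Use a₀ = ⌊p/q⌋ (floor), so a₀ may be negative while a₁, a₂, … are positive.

-7167 = -9·805 + 78
805 = 10·78 + 25
78 = 3·25 + 3
25 = 8·3 + 1
3 = 3·1 + 0  (stop)
So -7167/805 = [-9; 10, 3, 8, 3].

[-9; 10, 3, 8, 3]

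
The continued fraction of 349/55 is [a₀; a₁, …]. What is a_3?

349 = 6·55 + 19   →  a_0 = 6
55 = 2·19 + 17   →  a_1 = 2
19 = 1·17 + 2   →  a_2 = 1
17 = 8·2 + 1   →  a_3 = 8

8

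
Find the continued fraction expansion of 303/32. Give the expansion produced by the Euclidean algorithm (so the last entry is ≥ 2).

303 = 9×32 + 15
32 = 2×15 + 2
15 = 7×2 + 1
2 = 2×1 + 0  (stop)
So 303/32 = [9; 2, 7, 2].

[9; 2, 7, 2]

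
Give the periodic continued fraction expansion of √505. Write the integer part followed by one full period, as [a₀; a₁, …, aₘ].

[22; 2, 8, 2, 44]

a₀ = ⌊√505⌋ = 22.
With m₀=0, d₀=1 and mₖ₊₁ = dₖaₖ − mₖ, dₖ₊₁ = (n − mₖ₊₁²)/dₖ, aₖ₊₁ = ⌊(a₀+mₖ₊₁)/dₖ₊₁⌋:
  k=1: m=22, d=21, a=2
  k=2: m=20, d=5, a=8
  k=3: m=20, d=21, a=2
  k=4: m=22, d=1, a=44
d=1 and a=2a₀=44 at k=4, so the next step gives (m, d) = (22, 21) again — its k=1 value — and the period has length 4.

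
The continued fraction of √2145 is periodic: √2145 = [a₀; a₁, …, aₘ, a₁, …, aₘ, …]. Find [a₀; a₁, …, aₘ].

[46; 3, 5, 2, 5, 3, 92]

a₀ = ⌊√2145⌋ = 46.
With m₀=0, d₀=1 and mₖ₊₁ = dₖaₖ − mₖ, dₖ₊₁ = (n − mₖ₊₁²)/dₖ, aₖ₊₁ = ⌊(a₀+mₖ₊₁)/dₖ₊₁⌋:
  k=1: m=46, d=29, a=3
  k=2: m=41, d=16, a=5
  k=3: m=39, d=39, a=2
  k=4: m=39, d=16, a=5
  k=5: m=41, d=29, a=3
  k=6: m=46, d=1, a=92
d=1 and a=2a₀=92 at k=6, so the next step gives (m, d) = (46, 29) again — its k=1 value — and the period has length 6.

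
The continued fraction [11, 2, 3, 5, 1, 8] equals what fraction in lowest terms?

Fold from the inside: start with 8/1.
  1 + 1/8 = 9/8
  5 + 8/9 = 53/9
  3 + 9/53 = 168/53
  2 + 53/168 = 389/168
  11 + 168/389 = 4447/389

4447/389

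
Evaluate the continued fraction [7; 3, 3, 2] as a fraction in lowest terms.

Using pₖ = aₖpₖ₋₁ + pₖ₋₂ and qₖ = aₖqₖ₋₁ + qₖ₋₂:
  k=0: a=7, p=7, q=1
  k=1: a=3, p=22, q=3
  k=2: a=3, p=73, q=10
  k=3: a=2, p=168, q=23

168/23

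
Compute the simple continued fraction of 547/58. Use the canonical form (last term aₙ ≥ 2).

[9; 2, 3, 8]

547 = 9×58 + 25
58 = 2×25 + 8
25 = 3×8 + 1
8 = 8×1 + 0  (stop)
So 547/58 = [9; 2, 3, 8].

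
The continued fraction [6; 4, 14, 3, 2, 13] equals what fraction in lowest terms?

Using pₖ = aₖpₖ₋₁ + pₖ₋₂ and qₖ = aₖqₖ₋₁ + qₖ₋₂:
  k=0: a=6, p=6, q=1
  k=1: a=4, p=25, q=4
  k=2: a=14, p=356, q=57
  k=3: a=3, p=1093, q=175
  k=4: a=2, p=2542, q=407
  k=5: a=13, p=34139, q=5466

34139/5466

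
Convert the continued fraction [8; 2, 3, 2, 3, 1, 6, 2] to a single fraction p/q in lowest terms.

8715/1033

Fold from the inside: start with 2/1.
  6 + 1/2 = 13/2
  1 + 2/13 = 15/13
  3 + 13/15 = 58/15
  2 + 15/58 = 131/58
  3 + 58/131 = 451/131
  2 + 131/451 = 1033/451
  8 + 451/1033 = 8715/1033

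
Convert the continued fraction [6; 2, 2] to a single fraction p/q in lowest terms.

32/5

Fold from the inside: start with 2/1.
  2 + 1/2 = 5/2
  6 + 2/5 = 32/5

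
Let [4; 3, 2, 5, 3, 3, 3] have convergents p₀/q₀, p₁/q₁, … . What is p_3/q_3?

163/38

Using pₖ = aₖpₖ₋₁ + pₖ₋₂, qₖ = aₖqₖ₋₁ + qₖ₋₂ (with p₋₁=1, p₋₂=0, q₋₁=0, q₋₂=1):
  k=0: a=4, p=4, q=1
  k=1: a=3, p=13, q=3
  k=2: a=2, p=30, q=7
  k=3: a=5, p=163, q=38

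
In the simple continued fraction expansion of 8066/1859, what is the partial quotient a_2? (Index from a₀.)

8066 = 4·1859 + 630   →  a_0 = 4
1859 = 2·630 + 599   →  a_1 = 2
630 = 1·599 + 31   →  a_2 = 1

1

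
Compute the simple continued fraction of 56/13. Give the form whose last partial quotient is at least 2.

56 = 4*13 + 4
13 = 3*4 + 1
4 = 4*1 + 0  (stop)
So 56/13 = [4; 3, 4].

[4; 3, 4]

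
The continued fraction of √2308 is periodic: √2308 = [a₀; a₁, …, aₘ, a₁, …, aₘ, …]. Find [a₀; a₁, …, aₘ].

[48; 24, 96]

a₀ = ⌊√2308⌋ = 48.
With m₀=0, d₀=1 and mₖ₊₁ = dₖaₖ − mₖ, dₖ₊₁ = (n − mₖ₊₁²)/dₖ, aₖ₊₁ = ⌊(a₀+mₖ₊₁)/dₖ₊₁⌋:
  k=1: m=48, d=4, a=24
  k=2: m=48, d=1, a=96
d=1 and a=2a₀=96 at k=2, so the next step gives (m, d) = (48, 4) again — its k=1 value — and the period has length 2.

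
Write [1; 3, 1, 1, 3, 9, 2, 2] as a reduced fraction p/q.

Fold from the inside: start with 2/1.
  2 + 1/2 = 5/2
  9 + 2/5 = 47/5
  3 + 5/47 = 146/47
  1 + 47/146 = 193/146
  1 + 146/193 = 339/193
  3 + 193/339 = 1210/339
  1 + 339/1210 = 1549/1210

1549/1210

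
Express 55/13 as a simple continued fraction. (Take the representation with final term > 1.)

55 = 4*13 + 3
13 = 4*3 + 1
3 = 3*1 + 0  (stop)
So 55/13 = [4; 4, 3].

[4; 4, 3]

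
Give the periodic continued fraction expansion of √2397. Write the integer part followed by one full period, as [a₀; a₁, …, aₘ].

[48; 1, 23, 2, 23, 1, 96]

a₀ = ⌊√2397⌋ = 48.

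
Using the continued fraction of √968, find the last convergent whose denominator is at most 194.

√968 = [31; 8, 1, 6, 1, 8, 62, …] (period length 6).
Convergents:
  p_0/q_0 = 31/1
  p_1/q_1 = 249/8
  p_2/q_2 = 280/9
  p_3/q_3 = 1929/62
  p_4/q_4 = 2209/71
  p_5/q_5 = 19601/630
q_4 = 71 ≤ 194 < 630 = q_5, so the answer is 2209/71.

2209/71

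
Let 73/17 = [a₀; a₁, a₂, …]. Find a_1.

73 = 4·17 + 5   →  a_0 = 4
17 = 3·5 + 2   →  a_1 = 3

3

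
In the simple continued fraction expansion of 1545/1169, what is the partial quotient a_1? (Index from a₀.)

1545 = 1·1169 + 376   →  a_0 = 1
1169 = 3·376 + 41   →  a_1 = 3

3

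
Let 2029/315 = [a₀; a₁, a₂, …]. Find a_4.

3

2029 = 6·315 + 139   →  a_0 = 6
315 = 2·139 + 37   →  a_1 = 2
139 = 3·37 + 28   →  a_2 = 3
37 = 1·28 + 9   →  a_3 = 1
28 = 3·9 + 1   →  a_4 = 3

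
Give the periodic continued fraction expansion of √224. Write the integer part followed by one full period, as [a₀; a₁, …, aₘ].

a₀ = ⌊√224⌋ = 14.

[14; 1, 28]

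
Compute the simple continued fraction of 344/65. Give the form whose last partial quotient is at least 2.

344 = 5·65 + 19
65 = 3·19 + 8
19 = 2·8 + 3
8 = 2·3 + 2
3 = 1·2 + 1
2 = 2·1 + 0  (stop)
So 344/65 = [5; 3, 2, 2, 1, 2].

[5; 3, 2, 2, 1, 2]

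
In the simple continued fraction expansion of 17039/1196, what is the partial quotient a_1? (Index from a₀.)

4

17039 = 14·1196 + 295   →  a_0 = 14
1196 = 4·295 + 16   →  a_1 = 4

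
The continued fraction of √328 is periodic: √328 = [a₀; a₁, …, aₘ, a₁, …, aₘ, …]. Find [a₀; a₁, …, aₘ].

[18; 9, 36]

a₀ = ⌊√328⌋ = 18.
With m₀=0, d₀=1 and mₖ₊₁ = dₖaₖ − mₖ, dₖ₊₁ = (n − mₖ₊₁²)/dₖ, aₖ₊₁ = ⌊(a₀+mₖ₊₁)/dₖ₊₁⌋:
  k=1: m=18, d=4, a=9
  k=2: m=18, d=1, a=36
d=1 and a=2a₀=36 at k=2, so the next step gives (m, d) = (18, 4) again — its k=1 value — and the period has length 2.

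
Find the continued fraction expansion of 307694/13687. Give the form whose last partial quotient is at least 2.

307694 = 22*13687 + 6580
13687 = 2*6580 + 527
6580 = 12*527 + 256
527 = 2*256 + 15
256 = 17*15 + 1
15 = 15*1 + 0  (stop)
So 307694/13687 = [22; 2, 12, 2, 17, 15].

[22; 2, 12, 2, 17, 15]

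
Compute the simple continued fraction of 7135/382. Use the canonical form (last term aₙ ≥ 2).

7135 = 18*382 + 259
382 = 1*259 + 123
259 = 2*123 + 13
123 = 9*13 + 6
13 = 2*6 + 1
6 = 6*1 + 0  (stop)
So 7135/382 = [18; 1, 2, 9, 2, 6].

[18; 1, 2, 9, 2, 6]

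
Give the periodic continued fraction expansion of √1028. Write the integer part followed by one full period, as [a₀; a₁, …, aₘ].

[32; 16, 64]

a₀ = ⌊√1028⌋ = 32.
With m₀=0, d₀=1 and mₖ₊₁ = dₖaₖ − mₖ, dₖ₊₁ = (n − mₖ₊₁²)/dₖ, aₖ₊₁ = ⌊(a₀+mₖ₊₁)/dₖ₊₁⌋:
  k=1: m=32, d=4, a=16
  k=2: m=32, d=1, a=64
d=1 and a=2a₀=64 at k=2, so the next step gives (m, d) = (32, 4) again — its k=1 value — and the period has length 2.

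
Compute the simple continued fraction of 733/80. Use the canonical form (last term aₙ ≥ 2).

733 = 9·80 + 13
80 = 6·13 + 2
13 = 6·2 + 1
2 = 2·1 + 0  (stop)
So 733/80 = [9; 6, 6, 2].

[9; 6, 6, 2]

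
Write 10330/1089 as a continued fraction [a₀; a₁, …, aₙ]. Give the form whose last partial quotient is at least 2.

10330 = 9×1089 + 529
1089 = 2×529 + 31
529 = 17×31 + 2
31 = 15×2 + 1
2 = 2×1 + 0  (stop)
So 10330/1089 = [9; 2, 17, 15, 2].

[9; 2, 17, 15, 2]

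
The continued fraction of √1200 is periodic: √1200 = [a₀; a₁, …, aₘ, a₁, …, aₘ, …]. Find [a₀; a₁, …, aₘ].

[34; 1, 1, 1, 3, 1, 1, 1, 68]

a₀ = ⌊√1200⌋ = 34.
With m₀=0, d₀=1 and mₖ₊₁ = dₖaₖ − mₖ, dₖ₊₁ = (n − mₖ₊₁²)/dₖ, aₖ₊₁ = ⌊(a₀+mₖ₊₁)/dₖ₊₁⌋:
  k=1: m=34, d=44, a=1
  k=2: m=10, d=25, a=1
  k=3: m=15, d=39, a=1
  k=4: m=24, d=16, a=3
  k=5: m=24, d=39, a=1
  k=6: m=15, d=25, a=1
  k=7: m=10, d=44, a=1
  k=8: m=34, d=1, a=68
d=1 and a=2a₀=68 at k=8, so the next step gives (m, d) = (34, 44) again — its k=1 value — and the period has length 8.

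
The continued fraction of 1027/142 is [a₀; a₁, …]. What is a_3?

1027 = 7·142 + 33   →  a_0 = 7
142 = 4·33 + 10   →  a_1 = 4
33 = 3·10 + 3   →  a_2 = 3
10 = 3·3 + 1   →  a_3 = 3

3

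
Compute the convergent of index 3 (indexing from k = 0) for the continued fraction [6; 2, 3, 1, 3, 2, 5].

58/9

Using pₖ = aₖpₖ₋₁ + pₖ₋₂, qₖ = aₖqₖ₋₁ + qₖ₋₂ (with p₋₁=1, p₋₂=0, q₋₁=0, q₋₂=1):
  k=0: a=6, p=6, q=1
  k=1: a=2, p=13, q=2
  k=2: a=3, p=45, q=7
  k=3: a=1, p=58, q=9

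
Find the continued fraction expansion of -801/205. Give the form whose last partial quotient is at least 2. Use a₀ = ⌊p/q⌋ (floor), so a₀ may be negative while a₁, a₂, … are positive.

[-4; 10, 1, 3, 1, 3]

-801 = -4·205 + 19
205 = 10·19 + 15
19 = 1·15 + 4
15 = 3·4 + 3
4 = 1·3 + 1
3 = 3·1 + 0  (stop)
So -801/205 = [-4; 10, 1, 3, 1, 3].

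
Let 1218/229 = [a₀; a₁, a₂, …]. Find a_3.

3

1218 = 5·229 + 73   →  a_0 = 5
229 = 3·73 + 10   →  a_1 = 3
73 = 7·10 + 3   →  a_2 = 7
10 = 3·3 + 1   →  a_3 = 3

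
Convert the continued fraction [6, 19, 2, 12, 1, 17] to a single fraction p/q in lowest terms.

Fold from the inside: start with 17/1.
  1 + 1/17 = 18/17
  12 + 17/18 = 233/18
  2 + 18/233 = 484/233
  19 + 233/484 = 9429/484
  6 + 484/9429 = 57058/9429

57058/9429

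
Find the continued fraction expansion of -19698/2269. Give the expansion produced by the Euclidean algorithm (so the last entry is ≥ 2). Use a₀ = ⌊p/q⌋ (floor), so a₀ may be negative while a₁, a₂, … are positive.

[-9; 3, 7, 4, 2, 1, 7]

-19698 = -9·2269 + 723
2269 = 3·723 + 100
723 = 7·100 + 23
100 = 4·23 + 8
23 = 2·8 + 7
8 = 1·7 + 1
7 = 7·1 + 0  (stop)
So -19698/2269 = [-9; 3, 7, 4, 2, 1, 7].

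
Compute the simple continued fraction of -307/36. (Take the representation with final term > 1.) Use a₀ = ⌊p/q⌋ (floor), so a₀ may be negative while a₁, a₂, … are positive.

[-9; 2, 8, 2]

-307 = -9×36 + 17
36 = 2×17 + 2
17 = 8×2 + 1
2 = 2×1 + 0  (stop)
So -307/36 = [-9; 2, 8, 2].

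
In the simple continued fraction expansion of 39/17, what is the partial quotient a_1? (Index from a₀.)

3

39 = 2·17 + 5   →  a_0 = 2
17 = 3·5 + 2   →  a_1 = 3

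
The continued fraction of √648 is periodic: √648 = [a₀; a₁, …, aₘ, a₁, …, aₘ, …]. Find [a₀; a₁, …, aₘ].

[25; 2, 5, 6, 5, 2, 50]

a₀ = ⌊√648⌋ = 25.
With m₀=0, d₀=1 and mₖ₊₁ = dₖaₖ − mₖ, dₖ₊₁ = (n − mₖ₊₁²)/dₖ, aₖ₊₁ = ⌊(a₀+mₖ₊₁)/dₖ₊₁⌋:
  k=1: m=25, d=23, a=2
  k=2: m=21, d=9, a=5
  k=3: m=24, d=8, a=6
  k=4: m=24, d=9, a=5
  k=5: m=21, d=23, a=2
  k=6: m=25, d=1, a=50
d=1 and a=2a₀=50 at k=6, so the next step gives (m, d) = (25, 23) again — its k=1 value — and the period has length 6.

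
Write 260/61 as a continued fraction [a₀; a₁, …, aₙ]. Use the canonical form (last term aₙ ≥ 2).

[4; 3, 1, 4, 3]

260 = 4·61 + 16
61 = 3·16 + 13
16 = 1·13 + 3
13 = 4·3 + 1
3 = 3·1 + 0  (stop)
So 260/61 = [4; 3, 1, 4, 3].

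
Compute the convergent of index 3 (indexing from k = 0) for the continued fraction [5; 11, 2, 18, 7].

Using pₖ = aₖpₖ₋₁ + pₖ₋₂, qₖ = aₖqₖ₋₁ + qₖ₋₂ (with p₋₁=1, p₋₂=0, q₋₁=0, q₋₂=1):
  k=0: a=5, p=5, q=1
  k=1: a=11, p=56, q=11
  k=2: a=2, p=117, q=23
  k=3: a=18, p=2162, q=425

2162/425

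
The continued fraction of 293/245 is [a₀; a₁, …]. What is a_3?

293 = 1·245 + 48   →  a_0 = 1
245 = 5·48 + 5   →  a_1 = 5
48 = 9·5 + 3   →  a_2 = 9
5 = 1·3 + 2   →  a_3 = 1

1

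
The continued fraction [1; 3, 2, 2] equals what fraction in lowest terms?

Fold from the inside: start with 2/1.
  2 + 1/2 = 5/2
  3 + 2/5 = 17/5
  1 + 5/17 = 22/17

22/17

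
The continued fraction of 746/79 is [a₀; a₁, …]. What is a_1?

746 = 9·79 + 35   →  a_0 = 9
79 = 2·35 + 9   →  a_1 = 2

2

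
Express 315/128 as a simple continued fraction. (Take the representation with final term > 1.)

[2; 2, 5, 1, 9]

315 = 2*128 + 59
128 = 2*59 + 10
59 = 5*10 + 9
10 = 1*9 + 1
9 = 9*1 + 0  (stop)
So 315/128 = [2; 2, 5, 1, 9].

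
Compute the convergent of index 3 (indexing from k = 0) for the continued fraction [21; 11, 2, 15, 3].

7507/356

Using pₖ = aₖpₖ₋₁ + pₖ₋₂, qₖ = aₖqₖ₋₁ + qₖ₋₂ (with p₋₁=1, p₋₂=0, q₋₁=0, q₋₂=1):
  k=0: a=21, p=21, q=1
  k=1: a=11, p=232, q=11
  k=2: a=2, p=485, q=23
  k=3: a=15, p=7507, q=356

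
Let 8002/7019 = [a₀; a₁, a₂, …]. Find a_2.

8002 = 1·7019 + 983   →  a_0 = 1
7019 = 7·983 + 138   →  a_1 = 7
983 = 7·138 + 17   →  a_2 = 7

7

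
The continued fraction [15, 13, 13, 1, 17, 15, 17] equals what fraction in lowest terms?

12710199/843047

Fold from the inside: start with 17/1.
  15 + 1/17 = 256/17
  17 + 17/256 = 4369/256
  1 + 256/4369 = 4625/4369
  13 + 4369/4625 = 64494/4625
  13 + 4625/64494 = 843047/64494
  15 + 64494/843047 = 12710199/843047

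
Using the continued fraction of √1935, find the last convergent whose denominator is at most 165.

√1935 = [43; 1, 86, …] (period length 2).
Convergents:
  p_0/q_0 = 43/1
  p_1/q_1 = 44/1
  p_2/q_2 = 3827/87
  p_3/q_3 = 3871/88
  p_4/q_4 = 336733/7655
q_3 = 88 ≤ 165 < 7655 = q_4, so the answer is 3871/88.

3871/88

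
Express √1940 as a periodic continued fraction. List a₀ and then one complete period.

[44; 22, 88]

a₀ = ⌊√1940⌋ = 44.
With m₀=0, d₀=1 and mₖ₊₁ = dₖaₖ − mₖ, dₖ₊₁ = (n − mₖ₊₁²)/dₖ, aₖ₊₁ = ⌊(a₀+mₖ₊₁)/dₖ₊₁⌋:
  k=1: m=44, d=4, a=22
  k=2: m=44, d=1, a=88
d=1 and a=2a₀=88 at k=2, so the next step gives (m, d) = (44, 4) again — its k=1 value — and the period has length 2.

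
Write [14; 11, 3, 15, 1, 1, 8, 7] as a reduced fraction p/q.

Using pₖ = aₖpₖ₋₁ + pₖ₋₂ and qₖ = aₖqₖ₋₁ + qₖ₋₂:
  k=0: a=14, p=14, q=1
  k=1: a=11, p=155, q=11
  k=2: a=3, p=479, q=34
  k=3: a=15, p=7340, q=521
  k=4: a=1, p=7819, q=555
  k=5: a=1, p=15159, q=1076
  k=6: a=8, p=129091, q=9163
  k=7: a=7, p=918796, q=65217

918796/65217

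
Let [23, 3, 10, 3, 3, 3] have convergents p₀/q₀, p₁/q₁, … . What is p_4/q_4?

7440/319

Using pₖ = aₖpₖ₋₁ + pₖ₋₂, qₖ = aₖqₖ₋₁ + qₖ₋₂ (with p₋₁=1, p₋₂=0, q₋₁=0, q₋₂=1):
  k=0: a=23, p=23, q=1
  k=1: a=3, p=70, q=3
  k=2: a=10, p=723, q=31
  k=3: a=3, p=2239, q=96
  k=4: a=3, p=7440, q=319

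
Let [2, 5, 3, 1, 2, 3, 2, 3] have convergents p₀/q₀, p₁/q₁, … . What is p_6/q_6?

Using pₖ = aₖpₖ₋₁ + pₖ₋₂, qₖ = aₖqₖ₋₁ + qₖ₋₂ (with p₋₁=1, p₋₂=0, q₋₁=0, q₋₂=1):
  k=0: a=2, p=2, q=1
  k=1: a=5, p=11, q=5
  k=2: a=3, p=35, q=16
  k=3: a=1, p=46, q=21
  k=4: a=2, p=127, q=58
  k=5: a=3, p=427, q=195
  k=6: a=2, p=981, q=448

981/448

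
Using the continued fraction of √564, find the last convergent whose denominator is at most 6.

√564 = [23; 1, 2, 1, 46, …] (period length 4).
Convergents:
  p_0/q_0 = 23/1
  p_1/q_1 = 24/1
  p_2/q_2 = 71/3
  p_3/q_3 = 95/4
  p_4/q_4 = 4441/187
q_3 = 4 ≤ 6 < 187 = q_4, so the answer is 95/4.

95/4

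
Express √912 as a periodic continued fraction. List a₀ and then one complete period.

[30; 5, 60]

a₀ = ⌊√912⌋ = 30.
With m₀=0, d₀=1 and mₖ₊₁ = dₖaₖ − mₖ, dₖ₊₁ = (n − mₖ₊₁²)/dₖ, aₖ₊₁ = ⌊(a₀+mₖ₊₁)/dₖ₊₁⌋:
  k=1: m=30, d=12, a=5
  k=2: m=30, d=1, a=60
d=1 and a=2a₀=60 at k=2, so the next step gives (m, d) = (30, 12) again — its k=1 value — and the period has length 2.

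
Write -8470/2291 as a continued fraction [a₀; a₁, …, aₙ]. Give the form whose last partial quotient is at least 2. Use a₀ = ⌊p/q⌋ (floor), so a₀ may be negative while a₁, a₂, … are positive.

-8470 = -4×2291 + 694
2291 = 3×694 + 209
694 = 3×209 + 67
209 = 3×67 + 8
67 = 8×8 + 3
8 = 2×3 + 2
3 = 1×2 + 1
2 = 2×1 + 0  (stop)
So -8470/2291 = [-4; 3, 3, 3, 8, 2, 1, 2].

[-4; 3, 3, 3, 8, 2, 1, 2]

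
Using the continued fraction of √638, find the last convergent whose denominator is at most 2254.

√638 = [25; 3, 1, 6, 2, 6, 1, 3, 50, …] (period length 8).
Convergents:
  p_0/q_0 = 25/1
  p_1/q_1 = 76/3
  p_2/q_2 = 101/4
  p_3/q_3 = 682/27
  p_4/q_4 = 1465/58
  p_5/q_5 = 9472/375
  p_6/q_6 = 10937/433
  p_7/q_7 = 42283/1674
  p_8/q_8 = 2125087/84133
q_7 = 1674 ≤ 2254 < 84133 = q_8, so the answer is 42283/1674.

42283/1674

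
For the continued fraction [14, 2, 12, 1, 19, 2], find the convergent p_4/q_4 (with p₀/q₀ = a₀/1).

7791/538

Using pₖ = aₖpₖ₋₁ + pₖ₋₂, qₖ = aₖqₖ₋₁ + qₖ₋₂ (with p₋₁=1, p₋₂=0, q₋₁=0, q₋₂=1):
  k=0: a=14, p=14, q=1
  k=1: a=2, p=29, q=2
  k=2: a=12, p=362, q=25
  k=3: a=1, p=391, q=27
  k=4: a=19, p=7791, q=538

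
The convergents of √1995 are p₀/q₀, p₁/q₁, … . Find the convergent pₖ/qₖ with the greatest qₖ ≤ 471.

√1995 = [44; 1, 1, 1, 88, …] (period length 4).
Convergents:
  p_0/q_0 = 44/1
  p_1/q_1 = 45/1
  p_2/q_2 = 89/2
  p_3/q_3 = 134/3
  p_4/q_4 = 11881/266
  p_5/q_5 = 12015/269
  p_6/q_6 = 23896/535
q_5 = 269 ≤ 471 < 535 = q_6, so the answer is 12015/269.

12015/269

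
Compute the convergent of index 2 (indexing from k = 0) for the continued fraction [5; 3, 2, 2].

37/7

Using pₖ = aₖpₖ₋₁ + pₖ₋₂, qₖ = aₖqₖ₋₁ + qₖ₋₂ (with p₋₁=1, p₋₂=0, q₋₁=0, q₋₂=1):
  k=0: a=5, p=5, q=1
  k=1: a=3, p=16, q=3
  k=2: a=2, p=37, q=7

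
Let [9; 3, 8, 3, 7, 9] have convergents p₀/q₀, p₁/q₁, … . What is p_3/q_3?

Using pₖ = aₖpₖ₋₁ + pₖ₋₂, qₖ = aₖqₖ₋₁ + qₖ₋₂ (with p₋₁=1, p₋₂=0, q₋₁=0, q₋₂=1):
  k=0: a=9, p=9, q=1
  k=1: a=3, p=28, q=3
  k=2: a=8, p=233, q=25
  k=3: a=3, p=727, q=78

727/78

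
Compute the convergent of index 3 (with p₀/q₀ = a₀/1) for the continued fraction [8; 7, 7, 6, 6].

2499/307

Using pₖ = aₖpₖ₋₁ + pₖ₋₂, qₖ = aₖqₖ₋₁ + qₖ₋₂ (with p₋₁=1, p₋₂=0, q₋₁=0, q₋₂=1):
  k=0: a=8, p=8, q=1
  k=1: a=7, p=57, q=7
  k=2: a=7, p=407, q=50
  k=3: a=6, p=2499, q=307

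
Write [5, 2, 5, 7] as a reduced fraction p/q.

Using pₖ = aₖpₖ₋₁ + pₖ₋₂ and qₖ = aₖqₖ₋₁ + qₖ₋₂:
  k=0: a=5, p=5, q=1
  k=1: a=2, p=11, q=2
  k=2: a=5, p=60, q=11
  k=3: a=7, p=431, q=79

431/79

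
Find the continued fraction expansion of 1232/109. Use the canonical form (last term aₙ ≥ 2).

1232 = 11×109 + 33
109 = 3×33 + 10
33 = 3×10 + 3
10 = 3×3 + 1
3 = 3×1 + 0  (stop)
So 1232/109 = [11; 3, 3, 3, 3].

[11; 3, 3, 3, 3]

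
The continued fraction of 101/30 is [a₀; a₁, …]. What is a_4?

1

101 = 3·30 + 11   →  a_0 = 3
30 = 2·11 + 8   →  a_1 = 2
11 = 1·8 + 3   →  a_2 = 1
8 = 2·3 + 2   →  a_3 = 2
3 = 1·2 + 1   →  a_4 = 1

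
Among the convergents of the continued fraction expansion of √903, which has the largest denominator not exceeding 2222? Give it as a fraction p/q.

36090/1201

√903 = [30; 20, 60, …] (period length 2).
Convergents:
  p_0/q_0 = 30/1
  p_1/q_1 = 601/20
  p_2/q_2 = 36090/1201
  p_3/q_3 = 722401/24040
q_2 = 1201 ≤ 2222 < 24040 = q_3, so the answer is 36090/1201.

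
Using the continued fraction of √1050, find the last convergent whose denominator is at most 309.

8749/270

√1050 = [32; 2, 2, 10, 2, 2, 64, …] (period length 6).
Convergents:
  p_0/q_0 = 32/1
  p_1/q_1 = 65/2
  p_2/q_2 = 162/5
  p_3/q_3 = 1685/52
  p_4/q_4 = 3532/109
  p_5/q_5 = 8749/270
  p_6/q_6 = 563468/17389
q_5 = 270 ≤ 309 < 17389 = q_6, so the answer is 8749/270.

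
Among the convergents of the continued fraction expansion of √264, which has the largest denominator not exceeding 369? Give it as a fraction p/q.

2096/129

√264 = [16; 4, 32, …] (period length 2).
Convergents:
  p_0/q_0 = 16/1
  p_1/q_1 = 65/4
  p_2/q_2 = 2096/129
  p_3/q_3 = 8449/520
q_2 = 129 ≤ 369 < 520 = q_3, so the answer is 2096/129.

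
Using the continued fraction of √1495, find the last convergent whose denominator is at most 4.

√1495 = [38; 1, 1, 1, 76, …] (period length 4).
Convergents:
  p_0/q_0 = 38/1
  p_1/q_1 = 39/1
  p_2/q_2 = 77/2
  p_3/q_3 = 116/3
  p_4/q_4 = 8893/230
q_3 = 3 ≤ 4 < 230 = q_4, so the answer is 116/3.

116/3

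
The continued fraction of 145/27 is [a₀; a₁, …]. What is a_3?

2

145 = 5·27 + 10   →  a_0 = 5
27 = 2·10 + 7   →  a_1 = 2
10 = 1·7 + 3   →  a_2 = 1
7 = 2·3 + 1   →  a_3 = 2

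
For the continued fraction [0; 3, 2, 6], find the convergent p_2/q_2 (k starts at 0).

2/7

Using pₖ = aₖpₖ₋₁ + pₖ₋₂, qₖ = aₖqₖ₋₁ + qₖ₋₂ (with p₋₁=1, p₋₂=0, q₋₁=0, q₋₂=1):
  k=0: a=0, p=0, q=1
  k=1: a=3, p=1, q=3
  k=2: a=2, p=2, q=7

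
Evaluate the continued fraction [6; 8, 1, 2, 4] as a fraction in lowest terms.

Using pₖ = aₖpₖ₋₁ + pₖ₋₂ and qₖ = aₖqₖ₋₁ + qₖ₋₂:
  k=0: a=6, p=6, q=1
  k=1: a=8, p=49, q=8
  k=2: a=1, p=55, q=9
  k=3: a=2, p=159, q=26
  k=4: a=4, p=691, q=113

691/113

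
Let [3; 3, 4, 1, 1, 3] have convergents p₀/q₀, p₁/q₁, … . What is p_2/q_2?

Using pₖ = aₖpₖ₋₁ + pₖ₋₂, qₖ = aₖqₖ₋₁ + qₖ₋₂ (with p₋₁=1, p₋₂=0, q₋₁=0, q₋₂=1):
  k=0: a=3, p=3, q=1
  k=1: a=3, p=10, q=3
  k=2: a=4, p=43, q=13

43/13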